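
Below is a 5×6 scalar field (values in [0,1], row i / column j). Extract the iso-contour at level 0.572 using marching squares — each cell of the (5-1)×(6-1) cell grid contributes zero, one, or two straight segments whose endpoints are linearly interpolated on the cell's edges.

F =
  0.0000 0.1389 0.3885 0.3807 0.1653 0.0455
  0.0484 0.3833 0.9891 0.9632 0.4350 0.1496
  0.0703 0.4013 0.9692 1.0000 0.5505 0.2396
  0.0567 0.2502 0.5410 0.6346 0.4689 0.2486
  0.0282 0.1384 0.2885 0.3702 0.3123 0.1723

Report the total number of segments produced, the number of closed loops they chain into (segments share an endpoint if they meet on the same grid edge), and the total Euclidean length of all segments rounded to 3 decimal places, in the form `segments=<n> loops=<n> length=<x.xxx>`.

cell (0,1): code 0100 → (0.306,2.000)–(1.000,1.311)
cell (0,2): code 1100 → (0.328,3.000)–(0.306,2.000)
cell (0,3): code 1000 → (1.000,3.741)–(0.328,3.000)
cell (1,1): code 0110 → (1.000,1.311)–(2.000,1.301)
cell (1,3): code 1001 → (2.000,3.952)–(1.000,3.741)
cell (2,1): code 0010 → (2.000,1.301)–(2.928,2.000)
cell (2,2): code 0111 → (2.928,2.000)–(3.000,2.331)
cell (2,3): code 1001 → (3.000,3.378)–(2.000,3.952)
cell (3,2): code 0010 → (3.000,2.331)–(3.237,3.000)
cell (3,3): code 0001 → (3.237,3.000)–(3.000,3.378)
total: 10 segments, chained into 1 closed loop(s), length Σ = 8.809455

segments=10 loops=1 length=8.809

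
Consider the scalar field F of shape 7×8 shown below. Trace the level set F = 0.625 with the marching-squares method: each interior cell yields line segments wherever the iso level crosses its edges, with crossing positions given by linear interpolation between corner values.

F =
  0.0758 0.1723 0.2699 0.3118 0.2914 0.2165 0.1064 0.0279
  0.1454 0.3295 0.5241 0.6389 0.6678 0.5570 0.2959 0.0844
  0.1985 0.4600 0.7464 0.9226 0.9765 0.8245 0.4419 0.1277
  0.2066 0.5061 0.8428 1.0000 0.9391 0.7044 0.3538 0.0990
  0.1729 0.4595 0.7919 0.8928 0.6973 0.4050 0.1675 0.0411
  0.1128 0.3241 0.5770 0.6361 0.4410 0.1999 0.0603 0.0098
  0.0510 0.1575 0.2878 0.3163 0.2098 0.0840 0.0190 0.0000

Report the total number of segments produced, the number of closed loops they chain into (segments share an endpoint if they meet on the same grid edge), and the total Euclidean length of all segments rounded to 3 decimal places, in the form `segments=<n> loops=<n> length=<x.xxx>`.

cell (0,2): code 0100 → (0.958,3.000)–(1.000,2.879)
cell (0,3): code 1100 → (0.886,4.000)–(0.958,3.000)
cell (0,4): code 1000 → (1.000,4.386)–(0.886,4.000)
cell (1,1): code 0100 → (1.454,2.000)–(2.000,1.576)
cell (1,2): code 1110 → (1.000,2.879)–(1.454,2.000)
cell (1,4): code 1101 → (1.254,5.000)–(1.000,4.386)
cell (1,5): code 1000 → (2.000,5.521)–(1.254,5.000)
cell (2,1): code 0110 → (2.000,1.576)–(3.000,1.353)
cell (2,5): code 1001 → (3.000,5.226)–(2.000,5.521)
cell (3,1): code 0110 → (3.000,1.353)–(4.000,1.498)
cell (3,4): code 1011 → (4.000,4.247)–(3.265,5.000)
cell (3,5): code 0001 → (3.265,5.000)–(3.000,5.226)
cell (4,1): code 0010 → (4.000,1.498)–(4.777,2.000)
cell (4,2): code 0111 → (4.777,2.000)–(5.000,2.812)
cell (4,3): code 1011 → (5.000,3.057)–(4.282,4.000)
cell (4,4): code 0001 → (4.282,4.000)–(4.000,4.247)
cell (5,2): code 0010 → (5.000,2.812)–(5.035,3.000)
cell (5,3): code 0001 → (5.035,3.000)–(5.000,3.057)
total: 18 segments, chained into 1 closed loop(s), length Σ = 12.851726

segments=18 loops=1 length=12.852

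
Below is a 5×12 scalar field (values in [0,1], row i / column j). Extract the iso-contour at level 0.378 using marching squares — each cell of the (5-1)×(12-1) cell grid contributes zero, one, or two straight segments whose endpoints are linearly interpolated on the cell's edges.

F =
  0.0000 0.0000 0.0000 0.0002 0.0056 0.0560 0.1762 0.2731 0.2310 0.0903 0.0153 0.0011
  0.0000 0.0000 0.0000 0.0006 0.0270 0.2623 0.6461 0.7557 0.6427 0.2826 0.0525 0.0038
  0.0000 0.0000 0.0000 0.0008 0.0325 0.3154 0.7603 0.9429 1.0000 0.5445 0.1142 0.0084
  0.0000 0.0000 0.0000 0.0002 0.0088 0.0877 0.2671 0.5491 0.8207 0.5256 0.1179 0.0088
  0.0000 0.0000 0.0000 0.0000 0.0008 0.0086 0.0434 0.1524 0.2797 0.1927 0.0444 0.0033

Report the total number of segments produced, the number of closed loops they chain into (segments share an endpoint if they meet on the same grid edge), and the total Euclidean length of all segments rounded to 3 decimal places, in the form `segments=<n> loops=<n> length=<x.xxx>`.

segments=14 loops=1 length=12.186

cell (0,5): code 0100 → (0.429,6.000)–(1.000,5.301)
cell (0,6): code 1100 → (0.217,7.000)–(0.429,6.000)
cell (0,7): code 1100 → (0.357,8.000)–(0.217,7.000)
cell (0,8): code 1000 → (1.000,8.735)–(0.357,8.000)
cell (1,5): code 0110 → (1.000,5.301)–(2.000,5.141)
cell (1,8): code 1101 → (1.364,9.000)–(1.000,8.735)
cell (1,9): code 1000 → (2.000,9.387)–(1.364,9.000)
cell (2,5): code 0010 → (2.000,5.141)–(2.775,6.000)
cell (2,6): code 0111 → (2.775,6.000)–(3.000,6.393)
cell (2,9): code 1001 → (3.000,9.362)–(2.000,9.387)
cell (3,6): code 0010 → (3.000,6.393)–(3.431,7.000)
cell (3,7): code 0011 → (3.431,7.000)–(3.818,8.000)
cell (3,8): code 0011 → (3.818,8.000)–(3.443,9.000)
cell (3,9): code 0001 → (3.443,9.000)–(3.000,9.362)
total: 14 segments, chained into 1 closed loop(s), length Σ = 12.185591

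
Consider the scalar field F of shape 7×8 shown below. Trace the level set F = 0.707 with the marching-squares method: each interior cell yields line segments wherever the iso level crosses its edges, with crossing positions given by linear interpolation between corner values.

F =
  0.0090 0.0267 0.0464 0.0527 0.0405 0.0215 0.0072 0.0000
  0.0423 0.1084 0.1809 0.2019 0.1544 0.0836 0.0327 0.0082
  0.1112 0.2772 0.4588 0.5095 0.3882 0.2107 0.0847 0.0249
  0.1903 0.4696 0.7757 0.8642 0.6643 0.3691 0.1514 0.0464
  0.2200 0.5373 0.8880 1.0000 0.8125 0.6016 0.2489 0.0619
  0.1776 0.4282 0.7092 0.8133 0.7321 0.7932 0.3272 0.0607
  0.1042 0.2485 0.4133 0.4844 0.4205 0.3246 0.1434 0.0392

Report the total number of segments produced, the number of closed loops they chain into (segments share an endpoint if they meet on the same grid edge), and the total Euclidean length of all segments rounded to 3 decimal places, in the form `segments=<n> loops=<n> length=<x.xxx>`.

segments=14 loops=1 length=10.217

cell (2,1): code 0100 → (2.783,2.000)–(3.000,1.776)
cell (2,2): code 1100 → (2.557,3.000)–(2.783,2.000)
cell (2,3): code 1000 → (3.000,3.786)–(2.557,3.000)
cell (3,1): code 0110 → (3.000,1.776)–(4.000,1.484)
cell (3,3): code 1101 → (3.288,4.000)–(3.000,3.786)
cell (3,4): code 1000 → (4.000,4.500)–(3.288,4.000)
cell (4,1): code 0110 → (4.000,1.484)–(5.000,1.992)
cell (4,4): code 1101 → (4.550,5.000)–(4.000,4.500)
cell (4,5): code 1000 → (5.000,5.185)–(4.550,5.000)
cell (5,1): code 0010 → (5.000,1.992)–(5.007,2.000)
cell (5,2): code 0011 → (5.007,2.000)–(5.323,3.000)
cell (5,3): code 0011 → (5.323,3.000)–(5.081,4.000)
cell (5,4): code 0011 → (5.081,4.000)–(5.184,5.000)
cell (5,5): code 0001 → (5.184,5.000)–(5.000,5.185)
total: 14 segments, chained into 1 closed loop(s), length Σ = 10.216539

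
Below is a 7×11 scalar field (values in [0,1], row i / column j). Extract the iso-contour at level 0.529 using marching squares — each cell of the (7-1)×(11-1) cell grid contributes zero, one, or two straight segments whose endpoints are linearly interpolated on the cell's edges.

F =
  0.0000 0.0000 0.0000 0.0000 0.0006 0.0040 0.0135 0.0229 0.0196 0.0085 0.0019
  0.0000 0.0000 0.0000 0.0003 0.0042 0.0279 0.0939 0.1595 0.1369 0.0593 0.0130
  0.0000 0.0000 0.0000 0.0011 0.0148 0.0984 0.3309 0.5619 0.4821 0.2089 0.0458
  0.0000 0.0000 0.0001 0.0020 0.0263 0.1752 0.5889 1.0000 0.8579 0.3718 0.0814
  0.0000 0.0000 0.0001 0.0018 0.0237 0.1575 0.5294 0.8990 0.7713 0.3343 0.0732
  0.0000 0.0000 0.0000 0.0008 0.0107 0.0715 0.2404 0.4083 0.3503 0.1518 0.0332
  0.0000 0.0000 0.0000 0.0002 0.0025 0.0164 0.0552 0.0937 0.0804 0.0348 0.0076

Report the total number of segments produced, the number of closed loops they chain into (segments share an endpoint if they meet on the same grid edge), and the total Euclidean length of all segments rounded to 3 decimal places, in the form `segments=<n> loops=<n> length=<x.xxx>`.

cell (1,6): code 0100 → (1.918,7.000)–(2.000,6.858)
cell (1,7): code 1000 → (2.000,7.412)–(1.918,7.000)
cell (2,5): code 0100 → (2.768,6.000)–(3.000,5.855)
cell (2,6): code 1110 → (2.000,6.858)–(2.768,6.000)
cell (2,7): code 1101 → (2.125,8.000)–(2.000,7.412)
cell (2,8): code 1000 → (3.000,8.677)–(2.125,8.000)
cell (3,5): code 0110 → (3.000,5.855)–(4.000,5.999)
cell (3,8): code 1001 → (4.000,8.554)–(3.000,8.677)
cell (4,5): code 0010 → (4.000,5.999)–(4.001,6.000)
cell (4,6): code 0011 → (4.001,6.000)–(4.754,7.000)
cell (4,7): code 0011 → (4.754,7.000)–(4.576,8.000)
cell (4,8): code 0001 → (4.576,8.000)–(4.000,8.554)
total: 12 segments, chained into 1 closed loop(s), length Σ = 8.802323

segments=12 loops=1 length=8.802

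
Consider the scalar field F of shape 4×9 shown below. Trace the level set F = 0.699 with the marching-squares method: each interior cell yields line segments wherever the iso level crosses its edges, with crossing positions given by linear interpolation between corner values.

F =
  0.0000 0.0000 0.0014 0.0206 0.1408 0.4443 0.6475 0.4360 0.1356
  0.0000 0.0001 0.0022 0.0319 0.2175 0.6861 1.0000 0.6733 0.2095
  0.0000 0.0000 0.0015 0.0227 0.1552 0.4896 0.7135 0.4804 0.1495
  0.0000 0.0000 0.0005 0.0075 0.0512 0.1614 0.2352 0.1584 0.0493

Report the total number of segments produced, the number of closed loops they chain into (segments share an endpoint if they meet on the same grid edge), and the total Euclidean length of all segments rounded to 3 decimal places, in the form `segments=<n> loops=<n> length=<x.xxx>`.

cell (0,5): code 0100 → (0.146,6.000)–(1.000,5.041)
cell (0,6): code 1000 → (1.000,6.921)–(0.146,6.000)
cell (1,5): code 0110 → (1.000,5.041)–(2.000,5.935)
cell (1,6): code 1001 → (2.000,6.062)–(1.000,6.921)
cell (2,5): code 0010 → (2.000,5.935)–(2.030,6.000)
cell (2,6): code 0001 → (2.030,6.000)–(2.000,6.062)
total: 6 segments, chained into 1 closed loop(s), length Σ = 5.340709

segments=6 loops=1 length=5.341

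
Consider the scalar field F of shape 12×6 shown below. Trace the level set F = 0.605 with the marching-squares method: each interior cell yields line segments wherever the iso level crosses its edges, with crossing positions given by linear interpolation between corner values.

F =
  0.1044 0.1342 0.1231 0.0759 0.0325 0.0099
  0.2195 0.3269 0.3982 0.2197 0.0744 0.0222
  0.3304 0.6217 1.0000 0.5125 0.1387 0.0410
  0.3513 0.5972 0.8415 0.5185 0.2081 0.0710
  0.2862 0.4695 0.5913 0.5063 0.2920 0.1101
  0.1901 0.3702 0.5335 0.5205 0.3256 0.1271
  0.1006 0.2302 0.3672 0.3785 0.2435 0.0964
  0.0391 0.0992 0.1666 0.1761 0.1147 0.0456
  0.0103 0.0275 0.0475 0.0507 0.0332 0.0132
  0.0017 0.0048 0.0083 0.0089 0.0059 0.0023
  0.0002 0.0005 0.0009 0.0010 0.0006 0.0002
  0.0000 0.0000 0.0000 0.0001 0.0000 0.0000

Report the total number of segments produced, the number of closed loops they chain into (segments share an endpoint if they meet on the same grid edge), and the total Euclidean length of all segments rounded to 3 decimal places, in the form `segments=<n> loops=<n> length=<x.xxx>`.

segments=8 loops=1 length=6.845

cell (1,0): code 0100 → (1.943,1.000)–(2.000,0.943)
cell (1,1): code 1100 → (1.344,2.000)–(1.943,1.000)
cell (1,2): code 1000 → (2.000,2.810)–(1.344,2.000)
cell (2,0): code 0010 → (2.000,0.943)–(2.682,1.000)
cell (2,1): code 0111 → (2.682,1.000)–(3.000,1.032)
cell (2,2): code 1001 → (3.000,2.732)–(2.000,2.810)
cell (3,1): code 0010 → (3.000,1.032)–(3.945,2.000)
cell (3,2): code 0001 → (3.945,2.000)–(3.000,2.732)
total: 8 segments, chained into 1 closed loop(s), length Σ = 6.845110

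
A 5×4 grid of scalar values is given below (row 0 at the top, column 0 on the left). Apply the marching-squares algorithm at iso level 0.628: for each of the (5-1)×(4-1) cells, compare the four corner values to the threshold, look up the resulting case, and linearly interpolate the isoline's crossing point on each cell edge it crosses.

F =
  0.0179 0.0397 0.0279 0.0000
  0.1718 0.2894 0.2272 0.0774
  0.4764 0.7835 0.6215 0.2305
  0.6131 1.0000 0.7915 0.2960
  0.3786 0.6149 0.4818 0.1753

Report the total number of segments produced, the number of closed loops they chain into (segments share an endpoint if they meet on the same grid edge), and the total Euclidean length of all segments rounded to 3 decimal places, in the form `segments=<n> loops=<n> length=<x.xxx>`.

cell (1,0): code 0100 → (1.685,1.000)–(2.000,0.494)
cell (1,1): code 1000 → (2.000,1.960)–(1.685,1.000)
cell (2,0): code 0110 → (2.000,0.494)–(3.000,0.039)
cell (2,1): code 1101 → (2.038,2.000)–(2.000,1.960)
cell (2,2): code 1000 → (3.000,2.330)–(2.038,2.000)
cell (3,0): code 0010 → (3.000,0.039)–(3.966,1.000)
cell (3,1): code 0011 → (3.966,1.000)–(3.528,2.000)
cell (3,2): code 0001 → (3.528,2.000)–(3.000,2.330)
total: 8 segments, chained into 1 closed loop(s), length Σ = 6.854496

segments=8 loops=1 length=6.854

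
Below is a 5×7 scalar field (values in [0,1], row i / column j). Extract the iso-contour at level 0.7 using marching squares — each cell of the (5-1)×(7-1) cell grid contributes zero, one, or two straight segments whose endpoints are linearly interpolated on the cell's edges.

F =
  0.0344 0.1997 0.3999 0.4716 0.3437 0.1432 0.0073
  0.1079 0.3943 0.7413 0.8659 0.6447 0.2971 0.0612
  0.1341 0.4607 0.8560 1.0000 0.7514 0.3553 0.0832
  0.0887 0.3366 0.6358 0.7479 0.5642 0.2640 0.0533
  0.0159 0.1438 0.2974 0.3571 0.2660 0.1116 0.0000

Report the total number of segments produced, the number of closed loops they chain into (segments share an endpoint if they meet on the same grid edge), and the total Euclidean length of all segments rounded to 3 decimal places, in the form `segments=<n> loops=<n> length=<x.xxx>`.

segments=12 loops=1 length=7.711

cell (0,1): code 0100 → (0.879,2.000)–(1.000,1.881)
cell (0,2): code 1100 → (0.579,3.000)–(0.879,2.000)
cell (0,3): code 1000 → (1.000,3.750)–(0.579,3.000)
cell (1,1): code 0110 → (1.000,1.881)–(2.000,1.605)
cell (1,3): code 1101 → (1.518,4.000)–(1.000,3.750)
cell (1,4): code 1000 → (2.000,4.130)–(1.518,4.000)
cell (2,1): code 0010 → (2.000,1.605)–(2.708,2.000)
cell (2,2): code 0111 → (2.708,2.000)–(3.000,2.573)
cell (2,3): code 1011 → (3.000,3.261)–(2.275,4.000)
cell (2,4): code 0001 → (2.275,4.000)–(2.000,4.130)
cell (3,2): code 0010 → (3.000,2.573)–(3.123,3.000)
cell (3,3): code 0001 → (3.123,3.000)–(3.000,3.261)
total: 12 segments, chained into 1 closed loop(s), length Σ = 7.710897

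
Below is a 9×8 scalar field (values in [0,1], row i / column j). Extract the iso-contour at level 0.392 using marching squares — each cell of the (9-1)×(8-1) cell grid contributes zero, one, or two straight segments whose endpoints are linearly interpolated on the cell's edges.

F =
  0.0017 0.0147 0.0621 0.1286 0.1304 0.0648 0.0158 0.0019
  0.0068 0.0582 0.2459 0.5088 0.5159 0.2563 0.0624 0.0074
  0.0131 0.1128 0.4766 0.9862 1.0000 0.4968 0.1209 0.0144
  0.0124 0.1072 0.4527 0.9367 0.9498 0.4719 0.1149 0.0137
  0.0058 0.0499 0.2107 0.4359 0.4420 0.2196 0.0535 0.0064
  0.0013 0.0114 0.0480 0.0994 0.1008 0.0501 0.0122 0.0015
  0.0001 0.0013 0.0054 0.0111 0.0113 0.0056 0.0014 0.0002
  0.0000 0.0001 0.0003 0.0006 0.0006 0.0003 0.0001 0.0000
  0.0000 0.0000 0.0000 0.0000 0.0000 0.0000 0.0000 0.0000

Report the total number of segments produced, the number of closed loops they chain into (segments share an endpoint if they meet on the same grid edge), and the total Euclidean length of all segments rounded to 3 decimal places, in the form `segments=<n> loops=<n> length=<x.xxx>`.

segments=16 loops=1 length=11.012

cell (0,2): code 0100 → (0.693,3.000)–(1.000,2.556)
cell (0,3): code 1100 → (0.679,4.000)–(0.693,3.000)
cell (0,4): code 1000 → (1.000,4.477)–(0.679,4.000)
cell (1,1): code 0100 → (1.633,2.000)–(2.000,1.767)
cell (1,2): code 1110 → (1.000,2.556)–(1.633,2.000)
cell (1,4): code 1101 → (1.564,5.000)–(1.000,4.477)
cell (1,5): code 1000 → (2.000,5.279)–(1.564,5.000)
cell (2,1): code 0110 → (2.000,1.767)–(3.000,1.824)
cell (2,5): code 1001 → (3.000,5.224)–(2.000,5.279)
cell (3,1): code 0010 → (3.000,1.824)–(3.251,2.000)
cell (3,2): code 0111 → (3.251,2.000)–(4.000,2.805)
cell (3,4): code 1011 → (4.000,4.225)–(3.317,5.000)
cell (3,5): code 0001 → (3.317,5.000)–(3.000,5.224)
cell (4,2): code 0010 → (4.000,2.805)–(4.130,3.000)
cell (4,3): code 0011 → (4.130,3.000)–(4.147,4.000)
cell (4,4): code 0001 → (4.147,4.000)–(4.000,4.225)
total: 16 segments, chained into 1 closed loop(s), length Σ = 11.012183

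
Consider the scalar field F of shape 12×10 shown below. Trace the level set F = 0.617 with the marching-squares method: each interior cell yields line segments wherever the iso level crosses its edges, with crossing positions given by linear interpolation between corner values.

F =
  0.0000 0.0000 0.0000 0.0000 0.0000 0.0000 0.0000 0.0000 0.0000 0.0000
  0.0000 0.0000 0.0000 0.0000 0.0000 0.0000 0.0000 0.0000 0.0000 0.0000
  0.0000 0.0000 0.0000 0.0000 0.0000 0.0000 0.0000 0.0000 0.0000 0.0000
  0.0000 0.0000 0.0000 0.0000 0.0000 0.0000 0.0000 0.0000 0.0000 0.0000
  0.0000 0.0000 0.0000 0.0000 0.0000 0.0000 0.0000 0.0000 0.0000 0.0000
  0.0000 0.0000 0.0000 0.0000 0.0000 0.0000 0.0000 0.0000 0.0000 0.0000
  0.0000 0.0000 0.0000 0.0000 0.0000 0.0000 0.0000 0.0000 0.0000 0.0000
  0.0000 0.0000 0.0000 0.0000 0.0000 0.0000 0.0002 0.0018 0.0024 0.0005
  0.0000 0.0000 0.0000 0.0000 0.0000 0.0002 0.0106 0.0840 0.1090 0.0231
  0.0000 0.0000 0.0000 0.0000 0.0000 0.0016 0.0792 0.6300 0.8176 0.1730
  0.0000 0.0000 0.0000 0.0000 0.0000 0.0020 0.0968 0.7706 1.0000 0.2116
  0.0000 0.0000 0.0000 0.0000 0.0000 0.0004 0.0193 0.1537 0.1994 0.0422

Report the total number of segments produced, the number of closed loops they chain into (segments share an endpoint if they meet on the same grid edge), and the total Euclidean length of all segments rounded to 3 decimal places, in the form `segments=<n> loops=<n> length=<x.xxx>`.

segments=8 loops=1 length=5.568

cell (8,6): code 0100 → (8.976,7.000)–(9.000,6.976)
cell (8,7): code 1100 → (8.717,8.000)–(8.976,7.000)
cell (8,8): code 1000 → (9.000,8.311)–(8.717,8.000)
cell (9,6): code 0110 → (9.000,6.976)–(10.000,6.772)
cell (9,8): code 1001 → (10.000,8.486)–(9.000,8.311)
cell (10,6): code 0010 → (10.000,6.772)–(10.249,7.000)
cell (10,7): code 0011 → (10.249,7.000)–(10.478,8.000)
cell (10,8): code 0001 → (10.478,8.000)–(10.000,8.486)
total: 8 segments, chained into 1 closed loop(s), length Σ = 5.568445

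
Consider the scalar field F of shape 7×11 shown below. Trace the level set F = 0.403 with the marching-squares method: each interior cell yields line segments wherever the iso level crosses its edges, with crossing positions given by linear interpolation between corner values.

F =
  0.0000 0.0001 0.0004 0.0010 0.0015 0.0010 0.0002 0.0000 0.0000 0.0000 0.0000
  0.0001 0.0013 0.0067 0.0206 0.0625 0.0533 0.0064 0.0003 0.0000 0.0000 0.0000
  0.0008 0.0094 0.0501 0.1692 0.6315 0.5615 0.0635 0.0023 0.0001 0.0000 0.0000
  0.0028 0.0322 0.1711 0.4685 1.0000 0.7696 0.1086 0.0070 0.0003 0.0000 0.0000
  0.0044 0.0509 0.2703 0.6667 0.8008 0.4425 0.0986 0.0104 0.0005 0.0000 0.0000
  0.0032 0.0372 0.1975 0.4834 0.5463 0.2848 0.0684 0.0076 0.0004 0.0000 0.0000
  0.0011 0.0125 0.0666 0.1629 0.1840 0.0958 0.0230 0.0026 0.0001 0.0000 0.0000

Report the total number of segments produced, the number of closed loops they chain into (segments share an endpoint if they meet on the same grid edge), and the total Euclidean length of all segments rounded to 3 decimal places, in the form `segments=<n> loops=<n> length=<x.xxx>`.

cell (1,3): code 0100 → (1.598,4.000)–(2.000,3.506)
cell (1,4): code 1100 → (1.688,5.000)–(1.598,4.000)
cell (1,5): code 1000 → (2.000,5.318)–(1.688,5.000)
cell (2,2): code 0100 → (2.781,3.000)–(3.000,2.780)
cell (2,3): code 1110 → (2.000,3.506)–(2.781,3.000)
cell (2,5): code 1001 → (3.000,5.555)–(2.000,5.318)
cell (3,2): code 0110 → (3.000,2.780)–(4.000,2.335)
cell (3,5): code 1001 → (4.000,5.115)–(3.000,5.555)
cell (4,2): code 0110 → (4.000,2.335)–(5.000,2.719)
cell (4,4): code 1011 → (5.000,4.548)–(4.250,5.000)
cell (4,5): code 0001 → (4.250,5.000)–(4.000,5.115)
cell (5,2): code 0010 → (5.000,2.719)–(5.251,3.000)
cell (5,3): code 0011 → (5.251,3.000)–(5.396,4.000)
cell (5,4): code 0001 → (5.396,4.000)–(5.000,4.548)
total: 14 segments, chained into 1 closed loop(s), length Σ = 10.827145

segments=14 loops=1 length=10.827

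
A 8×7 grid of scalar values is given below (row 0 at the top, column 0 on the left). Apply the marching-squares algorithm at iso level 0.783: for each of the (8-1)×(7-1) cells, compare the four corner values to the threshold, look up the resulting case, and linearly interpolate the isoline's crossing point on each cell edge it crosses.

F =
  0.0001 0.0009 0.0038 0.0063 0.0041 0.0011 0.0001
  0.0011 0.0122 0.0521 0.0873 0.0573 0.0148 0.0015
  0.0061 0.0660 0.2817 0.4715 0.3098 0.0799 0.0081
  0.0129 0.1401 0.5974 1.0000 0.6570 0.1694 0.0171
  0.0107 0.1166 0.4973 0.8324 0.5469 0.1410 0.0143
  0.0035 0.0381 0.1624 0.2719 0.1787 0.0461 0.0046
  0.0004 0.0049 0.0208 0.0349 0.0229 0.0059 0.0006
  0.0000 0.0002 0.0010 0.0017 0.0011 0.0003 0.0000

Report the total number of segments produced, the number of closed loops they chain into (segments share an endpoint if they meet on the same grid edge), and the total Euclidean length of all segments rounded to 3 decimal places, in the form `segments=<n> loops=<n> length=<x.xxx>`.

cell (2,2): code 0100 → (2.589,3.000)–(3.000,2.461)
cell (2,3): code 1000 → (3.000,3.633)–(2.589,3.000)
cell (3,2): code 0110 → (3.000,2.461)–(4.000,2.853)
cell (3,3): code 1001 → (4.000,3.173)–(3.000,3.633)
cell (4,2): code 0010 → (4.000,2.853)–(4.088,3.000)
cell (4,3): code 0001 → (4.088,3.000)–(4.000,3.173)
total: 6 segments, chained into 1 closed loop(s), length Σ = 3.972231

segments=6 loops=1 length=3.972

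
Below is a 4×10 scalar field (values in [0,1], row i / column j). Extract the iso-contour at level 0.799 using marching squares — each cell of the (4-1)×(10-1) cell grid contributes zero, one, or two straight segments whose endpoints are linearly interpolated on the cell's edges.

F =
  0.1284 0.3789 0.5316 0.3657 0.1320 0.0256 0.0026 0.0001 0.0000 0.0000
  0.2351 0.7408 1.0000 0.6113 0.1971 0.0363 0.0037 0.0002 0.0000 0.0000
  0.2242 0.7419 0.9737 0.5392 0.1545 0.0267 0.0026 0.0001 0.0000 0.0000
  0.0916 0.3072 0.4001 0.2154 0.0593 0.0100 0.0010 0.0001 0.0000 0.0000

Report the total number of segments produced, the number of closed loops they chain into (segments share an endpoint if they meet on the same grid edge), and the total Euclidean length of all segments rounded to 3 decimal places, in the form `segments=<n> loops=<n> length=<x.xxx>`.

cell (0,1): code 0100 → (0.571,2.000)–(1.000,1.225)
cell (0,2): code 1000 → (1.000,2.517)–(0.571,2.000)
cell (1,1): code 0110 → (1.000,1.225)–(2.000,1.246)
cell (1,2): code 1001 → (2.000,2.402)–(1.000,2.517)
cell (2,1): code 0010 → (2.000,1.246)–(2.305,2.000)
cell (2,2): code 0001 → (2.305,2.000)–(2.000,2.402)
total: 6 segments, chained into 1 closed loop(s), length Σ = 4.882365

segments=6 loops=1 length=4.882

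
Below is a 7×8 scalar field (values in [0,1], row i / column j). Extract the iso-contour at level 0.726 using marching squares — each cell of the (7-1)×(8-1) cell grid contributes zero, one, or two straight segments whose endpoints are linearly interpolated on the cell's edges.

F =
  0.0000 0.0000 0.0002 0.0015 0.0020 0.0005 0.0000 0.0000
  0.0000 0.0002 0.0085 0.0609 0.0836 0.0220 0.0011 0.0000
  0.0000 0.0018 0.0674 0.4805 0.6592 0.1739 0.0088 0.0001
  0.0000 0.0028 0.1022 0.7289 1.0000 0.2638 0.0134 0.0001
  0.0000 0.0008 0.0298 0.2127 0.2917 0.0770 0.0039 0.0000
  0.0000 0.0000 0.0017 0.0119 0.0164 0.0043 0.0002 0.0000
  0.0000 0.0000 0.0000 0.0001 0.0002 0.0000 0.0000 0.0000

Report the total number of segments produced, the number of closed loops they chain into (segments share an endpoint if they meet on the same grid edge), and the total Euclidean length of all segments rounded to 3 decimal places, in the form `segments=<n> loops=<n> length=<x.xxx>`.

segments=6 loops=1 length=3.789

cell (2,2): code 0100 → (2.988,3.000)–(3.000,2.995)
cell (2,3): code 1100 → (2.196,4.000)–(2.988,3.000)
cell (2,4): code 1000 → (3.000,4.372)–(2.196,4.000)
cell (3,2): code 0010 → (3.000,2.995)–(3.006,3.000)
cell (3,3): code 0011 → (3.006,3.000)–(3.387,4.000)
cell (3,4): code 0001 → (3.387,4.000)–(3.000,4.372)
total: 6 segments, chained into 1 closed loop(s), length Σ = 3.788645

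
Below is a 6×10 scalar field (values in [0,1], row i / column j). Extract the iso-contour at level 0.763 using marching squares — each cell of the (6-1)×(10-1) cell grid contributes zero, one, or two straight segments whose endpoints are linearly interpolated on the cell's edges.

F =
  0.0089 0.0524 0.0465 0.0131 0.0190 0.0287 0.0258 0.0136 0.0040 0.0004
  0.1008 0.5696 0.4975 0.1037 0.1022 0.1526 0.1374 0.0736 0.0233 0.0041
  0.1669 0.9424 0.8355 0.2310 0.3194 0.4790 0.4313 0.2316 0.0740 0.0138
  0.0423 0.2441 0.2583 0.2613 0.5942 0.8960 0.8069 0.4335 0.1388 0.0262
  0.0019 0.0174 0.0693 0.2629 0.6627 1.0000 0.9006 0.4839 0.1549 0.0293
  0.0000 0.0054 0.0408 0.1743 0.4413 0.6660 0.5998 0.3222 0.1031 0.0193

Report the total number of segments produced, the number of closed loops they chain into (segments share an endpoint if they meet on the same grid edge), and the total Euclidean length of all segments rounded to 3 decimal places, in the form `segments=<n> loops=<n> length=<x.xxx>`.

cell (1,0): code 0100 → (1.519,1.000)–(2.000,0.769)
cell (1,1): code 1100 → (1.786,2.000)–(1.519,1.000)
cell (1,2): code 1000 → (2.000,2.120)–(1.786,2.000)
cell (2,0): code 0010 → (2.000,0.769)–(2.257,1.000)
cell (2,1): code 0011 → (2.257,1.000)–(2.126,2.000)
cell (2,2): code 0001 → (2.126,2.000)–(2.000,2.120)
cell (2,4): code 0100 → (2.681,5.000)–(3.000,4.559)
cell (2,5): code 1100 → (2.883,6.000)–(2.681,5.000)
cell (2,6): code 1000 → (3.000,6.118)–(2.883,6.000)
cell (3,4): code 0110 → (3.000,4.559)–(4.000,4.297)
cell (3,6): code 1001 → (4.000,6.330)–(3.000,6.118)
cell (4,4): code 0010 → (4.000,4.297)–(4.710,5.000)
cell (4,5): code 0011 → (4.710,5.000)–(4.457,6.000)
cell (4,6): code 0001 → (4.457,6.000)–(4.000,6.330)
total: 14 segments, chained into 2 closed loop(s), length Σ = 9.722782

segments=14 loops=2 length=9.723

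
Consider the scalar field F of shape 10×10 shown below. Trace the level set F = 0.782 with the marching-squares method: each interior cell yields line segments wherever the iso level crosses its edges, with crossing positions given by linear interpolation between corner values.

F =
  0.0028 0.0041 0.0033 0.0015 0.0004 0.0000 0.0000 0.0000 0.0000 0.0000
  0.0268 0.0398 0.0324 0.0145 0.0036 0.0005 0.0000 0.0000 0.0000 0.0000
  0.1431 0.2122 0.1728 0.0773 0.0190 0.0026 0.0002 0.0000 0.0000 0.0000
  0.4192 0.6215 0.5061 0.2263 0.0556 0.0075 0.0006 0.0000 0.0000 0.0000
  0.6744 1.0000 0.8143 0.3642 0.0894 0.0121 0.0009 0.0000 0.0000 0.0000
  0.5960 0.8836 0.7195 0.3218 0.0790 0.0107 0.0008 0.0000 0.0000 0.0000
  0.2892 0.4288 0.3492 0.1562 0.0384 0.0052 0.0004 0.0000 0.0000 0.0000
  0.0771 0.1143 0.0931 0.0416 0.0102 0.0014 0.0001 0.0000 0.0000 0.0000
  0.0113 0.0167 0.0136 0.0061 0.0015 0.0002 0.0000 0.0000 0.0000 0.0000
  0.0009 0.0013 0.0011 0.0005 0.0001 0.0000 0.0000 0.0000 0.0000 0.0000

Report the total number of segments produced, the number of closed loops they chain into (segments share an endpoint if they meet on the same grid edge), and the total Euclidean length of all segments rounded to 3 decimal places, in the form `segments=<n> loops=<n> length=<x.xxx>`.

segments=8 loops=1 length=5.350

cell (3,0): code 0100 → (3.424,1.000)–(4.000,0.330)
cell (3,1): code 1100 → (3.895,2.000)–(3.424,1.000)
cell (3,2): code 1000 → (4.000,2.072)–(3.895,2.000)
cell (4,0): code 0110 → (4.000,0.330)–(5.000,0.647)
cell (4,1): code 1011 → (5.000,1.619)–(4.341,2.000)
cell (4,2): code 0001 → (4.341,2.000)–(4.000,2.072)
cell (5,0): code 0010 → (5.000,0.647)–(5.223,1.000)
cell (5,1): code 0001 → (5.223,1.000)–(5.000,1.619)
total: 8 segments, chained into 1 closed loop(s), length Σ = 5.350210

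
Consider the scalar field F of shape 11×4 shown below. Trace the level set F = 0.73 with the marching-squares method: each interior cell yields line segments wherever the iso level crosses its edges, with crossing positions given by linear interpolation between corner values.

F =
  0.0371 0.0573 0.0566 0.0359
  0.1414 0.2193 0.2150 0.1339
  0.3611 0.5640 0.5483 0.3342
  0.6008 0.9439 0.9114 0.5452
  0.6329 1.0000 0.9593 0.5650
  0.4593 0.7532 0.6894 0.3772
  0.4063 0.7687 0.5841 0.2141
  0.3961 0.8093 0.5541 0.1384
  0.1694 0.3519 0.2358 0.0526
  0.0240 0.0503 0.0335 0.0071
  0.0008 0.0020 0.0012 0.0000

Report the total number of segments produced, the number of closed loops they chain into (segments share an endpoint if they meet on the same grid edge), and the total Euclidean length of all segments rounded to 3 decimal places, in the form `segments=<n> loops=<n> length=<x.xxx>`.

segments=14 loops=1 length=12.071

cell (2,0): code 0100 → (2.437,1.000)–(3.000,0.377)
cell (2,1): code 1100 → (2.500,2.000)–(2.437,1.000)
cell (2,2): code 1000 → (3.000,2.495)–(2.500,2.000)
cell (3,0): code 0110 → (3.000,0.377)–(4.000,0.265)
cell (3,2): code 1001 → (4.000,2.582)–(3.000,2.495)
cell (4,0): code 0110 → (4.000,0.265)–(5.000,0.921)
cell (4,1): code 1011 → (5.000,1.364)–(4.850,2.000)
cell (4,2): code 0001 → (4.850,2.000)–(4.000,2.582)
cell (5,0): code 0110 → (5.000,0.921)–(6.000,0.893)
cell (5,1): code 1001 → (6.000,1.210)–(5.000,1.364)
cell (6,0): code 0110 → (6.000,0.893)–(7.000,0.808)
cell (6,1): code 1001 → (7.000,1.311)–(6.000,1.210)
cell (7,0): code 0010 → (7.000,0.808)–(7.173,1.000)
cell (7,1): code 0001 → (7.173,1.000)–(7.000,1.311)
total: 14 segments, chained into 1 closed loop(s), length Σ = 12.070633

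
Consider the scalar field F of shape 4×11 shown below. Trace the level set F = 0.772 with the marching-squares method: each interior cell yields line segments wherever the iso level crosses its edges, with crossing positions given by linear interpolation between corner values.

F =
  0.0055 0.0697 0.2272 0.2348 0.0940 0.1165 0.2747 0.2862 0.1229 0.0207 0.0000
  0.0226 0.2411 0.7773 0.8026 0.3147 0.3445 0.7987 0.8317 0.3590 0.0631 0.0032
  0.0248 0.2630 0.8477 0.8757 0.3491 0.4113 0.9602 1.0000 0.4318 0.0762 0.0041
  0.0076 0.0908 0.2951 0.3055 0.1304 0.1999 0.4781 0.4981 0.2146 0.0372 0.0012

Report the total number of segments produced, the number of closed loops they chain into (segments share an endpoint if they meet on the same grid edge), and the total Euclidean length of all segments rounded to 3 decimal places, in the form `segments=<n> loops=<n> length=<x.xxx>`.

cell (0,1): code 0100 → (0.990,2.000)–(1.000,1.990)
cell (0,2): code 1100 → (0.946,3.000)–(0.990,2.000)
cell (0,3): code 1000 → (1.000,3.063)–(0.946,3.000)
cell (0,5): code 0100 → (0.949,6.000)–(1.000,5.941)
cell (0,6): code 1100 → (0.891,7.000)–(0.949,6.000)
cell (0,7): code 1000 → (1.000,7.126)–(0.891,7.000)
cell (1,1): code 0110 → (1.000,1.990)–(2.000,1.871)
cell (1,3): code 1001 → (2.000,3.197)–(1.000,3.063)
cell (1,5): code 0110 → (1.000,5.941)–(2.000,5.657)
cell (1,7): code 1001 → (2.000,7.401)–(1.000,7.126)
cell (2,1): code 0010 → (2.000,1.871)–(2.137,2.000)
cell (2,2): code 0011 → (2.137,2.000)–(2.182,3.000)
cell (2,3): code 0001 → (2.182,3.000)–(2.000,3.197)
cell (2,5): code 0010 → (2.000,5.657)–(2.390,6.000)
cell (2,6): code 0011 → (2.390,6.000)–(2.454,7.000)
cell (2,7): code 0001 → (2.454,7.000)–(2.000,7.401)
total: 16 segments, chained into 2 closed loop(s), length Σ = 10.022146

segments=16 loops=2 length=10.022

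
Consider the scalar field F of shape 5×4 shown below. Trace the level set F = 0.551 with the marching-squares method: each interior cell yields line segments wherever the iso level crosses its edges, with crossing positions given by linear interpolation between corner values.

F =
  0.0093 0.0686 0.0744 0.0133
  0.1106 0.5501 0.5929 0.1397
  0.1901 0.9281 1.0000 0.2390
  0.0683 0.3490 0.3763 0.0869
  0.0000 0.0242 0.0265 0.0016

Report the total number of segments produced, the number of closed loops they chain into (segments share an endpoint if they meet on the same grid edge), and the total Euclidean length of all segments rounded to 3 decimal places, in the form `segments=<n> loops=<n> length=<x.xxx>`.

segments=8 loops=1 length=6.125

cell (0,1): code 0100 → (0.919,2.000)–(1.000,1.021)
cell (0,2): code 1000 → (1.000,2.092)–(0.919,2.000)
cell (1,0): code 0100 → (1.002,1.000)–(2.000,0.489)
cell (1,1): code 1110 → (1.000,1.021)–(1.002,1.000)
cell (1,2): code 1001 → (2.000,2.590)–(1.000,2.092)
cell (2,0): code 0010 → (2.000,0.489)–(2.651,1.000)
cell (2,1): code 0011 → (2.651,1.000)–(2.720,2.000)
cell (2,2): code 0001 → (2.720,2.000)–(2.000,2.590)
total: 8 segments, chained into 1 closed loop(s), length Σ = 6.124942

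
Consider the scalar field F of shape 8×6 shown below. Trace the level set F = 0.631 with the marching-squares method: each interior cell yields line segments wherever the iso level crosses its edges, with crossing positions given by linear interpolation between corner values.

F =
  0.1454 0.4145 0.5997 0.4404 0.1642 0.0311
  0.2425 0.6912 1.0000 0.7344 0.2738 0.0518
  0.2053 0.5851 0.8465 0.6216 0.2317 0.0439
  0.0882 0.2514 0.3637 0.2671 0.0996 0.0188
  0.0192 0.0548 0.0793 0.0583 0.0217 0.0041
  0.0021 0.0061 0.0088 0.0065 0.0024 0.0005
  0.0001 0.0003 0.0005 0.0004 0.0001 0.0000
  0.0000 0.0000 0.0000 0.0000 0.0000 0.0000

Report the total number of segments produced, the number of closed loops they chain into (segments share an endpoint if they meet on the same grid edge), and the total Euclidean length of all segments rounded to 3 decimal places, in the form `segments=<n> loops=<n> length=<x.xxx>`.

segments=10 loops=1 length=7.128

cell (0,0): code 0100 → (0.782,1.000)–(1.000,0.866)
cell (0,1): code 1100 → (0.078,2.000)–(0.782,1.000)
cell (0,2): code 1100 → (0.648,3.000)–(0.078,2.000)
cell (0,3): code 1000 → (1.000,3.224)–(0.648,3.000)
cell (1,0): code 0010 → (1.000,0.866)–(1.567,1.000)
cell (1,1): code 0111 → (1.567,1.000)–(2.000,1.176)
cell (1,2): code 1011 → (2.000,2.958)–(1.917,3.000)
cell (1,3): code 0001 → (1.917,3.000)–(1.000,3.224)
cell (2,1): code 0010 → (2.000,1.176)–(2.446,2.000)
cell (2,2): code 0001 → (2.446,2.000)–(2.000,2.958)
total: 10 segments, chained into 1 closed loop(s), length Σ = 7.128495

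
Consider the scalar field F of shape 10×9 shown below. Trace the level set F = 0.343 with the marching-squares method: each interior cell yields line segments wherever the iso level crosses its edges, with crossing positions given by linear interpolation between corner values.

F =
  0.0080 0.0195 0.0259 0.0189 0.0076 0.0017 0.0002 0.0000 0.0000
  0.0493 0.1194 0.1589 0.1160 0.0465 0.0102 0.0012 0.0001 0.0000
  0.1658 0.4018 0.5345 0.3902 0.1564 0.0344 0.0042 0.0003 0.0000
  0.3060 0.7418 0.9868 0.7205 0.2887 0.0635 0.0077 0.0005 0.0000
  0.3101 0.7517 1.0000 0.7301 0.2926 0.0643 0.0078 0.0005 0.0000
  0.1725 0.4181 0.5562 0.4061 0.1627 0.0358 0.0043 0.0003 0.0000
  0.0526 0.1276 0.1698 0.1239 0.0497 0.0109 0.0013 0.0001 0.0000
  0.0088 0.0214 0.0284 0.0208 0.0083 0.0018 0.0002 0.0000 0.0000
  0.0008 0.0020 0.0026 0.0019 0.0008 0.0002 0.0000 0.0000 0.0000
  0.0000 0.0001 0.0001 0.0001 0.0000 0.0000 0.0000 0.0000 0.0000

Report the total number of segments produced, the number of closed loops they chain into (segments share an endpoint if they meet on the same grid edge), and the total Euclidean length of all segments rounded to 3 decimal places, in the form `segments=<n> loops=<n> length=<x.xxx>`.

segments=14 loops=1 length=12.290

cell (1,0): code 0100 → (1.792,1.000)–(2.000,0.751)
cell (1,1): code 1100 → (1.490,2.000)–(1.792,1.000)
cell (1,2): code 1100 → (1.828,3.000)–(1.490,2.000)
cell (1,3): code 1000 → (2.000,3.202)–(1.828,3.000)
cell (2,0): code 0110 → (2.000,0.751)–(3.000,0.085)
cell (2,3): code 1001 → (3.000,3.874)–(2.000,3.202)
cell (3,0): code 0110 → (3.000,0.085)–(4.000,0.075)
cell (3,3): code 1001 → (4.000,3.885)–(3.000,3.874)
cell (4,0): code 0110 → (4.000,0.075)–(5.000,0.694)
cell (4,3): code 1001 → (5.000,3.259)–(4.000,3.885)
cell (5,0): code 0010 → (5.000,0.694)–(5.259,1.000)
cell (5,1): code 0011 → (5.259,1.000)–(5.552,2.000)
cell (5,2): code 0011 → (5.552,2.000)–(5.224,3.000)
cell (5,3): code 0001 → (5.224,3.000)–(5.000,3.259)
total: 14 segments, chained into 1 closed loop(s), length Σ = 12.289921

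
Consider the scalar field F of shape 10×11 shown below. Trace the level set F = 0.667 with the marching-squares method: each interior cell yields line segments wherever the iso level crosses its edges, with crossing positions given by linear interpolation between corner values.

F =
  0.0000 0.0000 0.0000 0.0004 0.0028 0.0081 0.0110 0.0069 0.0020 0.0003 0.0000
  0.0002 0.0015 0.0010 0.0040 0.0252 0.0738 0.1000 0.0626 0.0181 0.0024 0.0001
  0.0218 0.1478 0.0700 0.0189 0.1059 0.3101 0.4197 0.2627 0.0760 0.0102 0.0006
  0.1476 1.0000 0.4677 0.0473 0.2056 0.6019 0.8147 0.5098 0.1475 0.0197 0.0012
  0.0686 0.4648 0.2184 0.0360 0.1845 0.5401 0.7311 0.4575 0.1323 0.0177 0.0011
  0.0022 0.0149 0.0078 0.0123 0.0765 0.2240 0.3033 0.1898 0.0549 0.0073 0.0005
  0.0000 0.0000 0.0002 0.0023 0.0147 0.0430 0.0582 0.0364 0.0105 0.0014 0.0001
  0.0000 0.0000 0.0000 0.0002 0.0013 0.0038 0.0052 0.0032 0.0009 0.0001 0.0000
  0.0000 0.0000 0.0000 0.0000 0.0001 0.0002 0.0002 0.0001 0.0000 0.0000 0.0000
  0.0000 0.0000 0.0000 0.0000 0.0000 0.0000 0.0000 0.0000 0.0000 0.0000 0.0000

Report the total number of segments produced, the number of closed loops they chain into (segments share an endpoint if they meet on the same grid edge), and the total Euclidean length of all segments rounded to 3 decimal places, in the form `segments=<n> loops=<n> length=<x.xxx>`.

segments=10 loops=2 length=7.046

cell (2,0): code 0100 → (2.609,1.000)–(3.000,0.609)
cell (2,1): code 1000 → (3.000,1.626)–(2.609,1.000)
cell (2,5): code 0100 → (2.626,6.000)–(3.000,5.306)
cell (2,6): code 1000 → (3.000,6.484)–(2.626,6.000)
cell (3,0): code 0010 → (3.000,0.609)–(3.622,1.000)
cell (3,1): code 0001 → (3.622,1.000)–(3.000,1.626)
cell (3,5): code 0110 → (3.000,5.306)–(4.000,5.664)
cell (3,6): code 1001 → (4.000,6.234)–(3.000,6.484)
cell (4,5): code 0010 → (4.000,5.664)–(4.150,6.000)
cell (4,6): code 0001 → (4.150,6.000)–(4.000,6.234)
total: 10 segments, chained into 2 closed loop(s), length Σ = 7.046231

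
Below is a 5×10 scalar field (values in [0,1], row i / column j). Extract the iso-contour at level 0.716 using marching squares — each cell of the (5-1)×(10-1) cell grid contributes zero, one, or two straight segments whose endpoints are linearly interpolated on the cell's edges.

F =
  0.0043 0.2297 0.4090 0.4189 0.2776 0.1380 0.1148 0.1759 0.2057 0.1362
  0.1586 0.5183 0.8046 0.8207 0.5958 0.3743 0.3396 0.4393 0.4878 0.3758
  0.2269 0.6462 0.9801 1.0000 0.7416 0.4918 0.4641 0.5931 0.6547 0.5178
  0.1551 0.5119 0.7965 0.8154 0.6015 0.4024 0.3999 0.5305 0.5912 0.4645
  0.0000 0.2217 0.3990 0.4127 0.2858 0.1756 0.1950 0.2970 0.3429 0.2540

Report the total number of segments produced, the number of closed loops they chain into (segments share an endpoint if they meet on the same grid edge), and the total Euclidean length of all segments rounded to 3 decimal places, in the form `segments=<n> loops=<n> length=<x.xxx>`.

cell (0,1): code 0100 → (0.776,2.000)–(1.000,1.691)
cell (0,2): code 1100 → (0.739,3.000)–(0.776,2.000)
cell (0,3): code 1000 → (1.000,3.466)–(0.739,3.000)
cell (1,1): code 0110 → (1.000,1.691)–(2.000,1.209)
cell (1,3): code 1101 → (1.824,4.000)–(1.000,3.466)
cell (1,4): code 1000 → (2.000,4.102)–(1.824,4.000)
cell (2,1): code 0110 → (2.000,1.209)–(3.000,1.717)
cell (2,3): code 1011 → (3.000,3.465)–(2.183,4.000)
cell (2,4): code 0001 → (2.183,4.000)–(2.000,4.102)
cell (3,1): code 0010 → (3.000,1.717)–(3.203,2.000)
cell (3,2): code 0011 → (3.203,2.000)–(3.247,3.000)
cell (3,3): code 0001 → (3.247,3.000)–(3.000,3.465)
total: 12 segments, chained into 1 closed loop(s), length Σ = 8.395073

segments=12 loops=1 length=8.395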